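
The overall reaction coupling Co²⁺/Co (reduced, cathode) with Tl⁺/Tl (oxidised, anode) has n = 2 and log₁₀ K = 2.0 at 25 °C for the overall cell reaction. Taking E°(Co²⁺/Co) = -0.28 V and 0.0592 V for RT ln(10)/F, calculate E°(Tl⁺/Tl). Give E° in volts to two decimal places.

E°cell = (0.0592/n)·log K = (0.0592/2)(2.0) = +0.059 V.
Since Co²⁺/Co is the cathode and Tl⁺/Tl the anode, E°cell = E°(Co²⁺/Co) − E°(Tl⁺/Tl).
So E°(Tl⁺/Tl) = E°(Co²⁺/Co) − E°cell = (-0.28) − (+0.059) = -0.34 V.

-0.34 V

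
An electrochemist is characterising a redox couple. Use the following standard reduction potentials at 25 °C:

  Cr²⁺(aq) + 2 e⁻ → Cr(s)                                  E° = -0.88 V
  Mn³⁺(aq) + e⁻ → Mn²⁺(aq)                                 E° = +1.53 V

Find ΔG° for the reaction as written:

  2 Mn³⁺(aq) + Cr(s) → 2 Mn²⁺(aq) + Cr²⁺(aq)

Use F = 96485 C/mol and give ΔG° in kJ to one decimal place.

As written, Mn³⁺/Mn²⁺ is reduced (cathode) and Cr²⁺/Cr is oxidised (anode), so E°cell = (+1.53) − (-0.88) = +2.41 V.
Balancing electrons gives n = 2.
ΔG° = −nFE° = −(2)(96485)(+2.41) = -465,058 J = -465.1 kJ.

-465.1 kJ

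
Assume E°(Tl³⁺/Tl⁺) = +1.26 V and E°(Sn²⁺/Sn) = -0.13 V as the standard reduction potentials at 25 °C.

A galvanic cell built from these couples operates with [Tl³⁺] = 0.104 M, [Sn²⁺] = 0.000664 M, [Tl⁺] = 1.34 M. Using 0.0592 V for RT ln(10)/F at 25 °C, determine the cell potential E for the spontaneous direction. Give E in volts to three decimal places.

+1.451 V

Tl³⁺/Tl⁺ is the cathode (higher E°), Sn²⁺/Sn the anode: E°cell = +1.26 − (-0.13) = +1.39 V, n = 2.
Overall: Tl³⁺(aq) + Sn(s) → Tl⁺(aq) + Sn²⁺(aq)
Q = [Tl⁺]·[Sn²⁺] / ([Tl³⁺]); log Q = -2.068.
E = E° − (0.0592/n) log Q = +1.39 − (0.0592/2)(-2.068) = +1.451 V.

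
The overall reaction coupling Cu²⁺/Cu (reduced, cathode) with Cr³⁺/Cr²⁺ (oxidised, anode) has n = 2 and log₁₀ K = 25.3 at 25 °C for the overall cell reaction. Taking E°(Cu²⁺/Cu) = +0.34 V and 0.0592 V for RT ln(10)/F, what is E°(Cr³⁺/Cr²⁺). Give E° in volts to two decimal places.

E°cell = (0.0592/n)·log K = (0.0592/2)(25.3) = +0.749 V.
Since Cu²⁺/Cu is the cathode and Cr³⁺/Cr²⁺ the anode, E°cell = E°(Cu²⁺/Cu) − E°(Cr³⁺/Cr²⁺).
So E°(Cr³⁺/Cr²⁺) = E°(Cu²⁺/Cu) − E°cell = (+0.34) − (+0.749) = -0.41 V.

-0.41 V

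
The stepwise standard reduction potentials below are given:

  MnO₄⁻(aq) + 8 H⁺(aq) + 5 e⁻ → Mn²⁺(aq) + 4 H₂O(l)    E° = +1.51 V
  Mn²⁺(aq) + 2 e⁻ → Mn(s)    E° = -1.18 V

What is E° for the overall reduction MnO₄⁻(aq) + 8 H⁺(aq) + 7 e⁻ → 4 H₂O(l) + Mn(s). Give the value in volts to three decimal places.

+0.741 V

Since ΔG° = −nFE° is additive over sequential reductions, n₃E°₃ = n₁E°₁ + n₂E°₂.
E°₃ = (5×+1.51 + 2×-1.18) / 7 = (+5.190) / 7 = +0.741 V.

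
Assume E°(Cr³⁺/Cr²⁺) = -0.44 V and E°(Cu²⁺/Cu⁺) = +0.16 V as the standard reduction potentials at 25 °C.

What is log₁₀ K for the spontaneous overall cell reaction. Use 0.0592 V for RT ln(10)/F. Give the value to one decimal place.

Cathode: Cu²⁺/Cu⁺; anode: Cr³⁺/Cr²⁺. E°cell = +0.60 V, n = 1.
log K = nE°cell / 0.0592 = (1)(+0.60) / 0.0592 = 10.1.

10.1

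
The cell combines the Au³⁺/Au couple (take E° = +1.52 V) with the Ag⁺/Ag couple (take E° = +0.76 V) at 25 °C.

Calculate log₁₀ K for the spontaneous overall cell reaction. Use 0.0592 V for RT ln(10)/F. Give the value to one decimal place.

38.5

Cathode: Au³⁺/Au; anode: Ag⁺/Ag. E°cell = +0.76 V, n = 3.
log K = nE°cell / 0.0592 = (3)(+0.76) / 0.0592 = 38.5.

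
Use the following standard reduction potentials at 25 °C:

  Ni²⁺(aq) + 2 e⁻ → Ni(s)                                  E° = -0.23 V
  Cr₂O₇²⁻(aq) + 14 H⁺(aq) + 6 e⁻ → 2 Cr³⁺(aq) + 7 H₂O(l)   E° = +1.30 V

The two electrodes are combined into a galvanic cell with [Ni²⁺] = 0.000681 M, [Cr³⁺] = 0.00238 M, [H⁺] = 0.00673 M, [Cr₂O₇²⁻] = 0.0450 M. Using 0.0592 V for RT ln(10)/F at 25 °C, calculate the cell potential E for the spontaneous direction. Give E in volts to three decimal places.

Cr₂O₇²⁻/Cr³⁺ is the cathode (higher E°), Ni²⁺/Ni the anode: E°cell = +1.30 − (-0.23) = +1.53 V, n = 6.
Overall: Cr₂O₇²⁻(aq) + 14 H⁺(aq) + 3 Ni(s) → 2 Cr³⁺(aq) + 7 H₂O(l) + 3 Ni²⁺(aq)
Q = [Cr³⁺]^2·[Ni²⁺]^3 / ([Cr₂O₇²⁻]·[H⁺]^14); log Q = 17.007.
E = E° − (0.0592/n) log Q = +1.53 − (0.0592/6)(17.007) = +1.362 V.

+1.362 V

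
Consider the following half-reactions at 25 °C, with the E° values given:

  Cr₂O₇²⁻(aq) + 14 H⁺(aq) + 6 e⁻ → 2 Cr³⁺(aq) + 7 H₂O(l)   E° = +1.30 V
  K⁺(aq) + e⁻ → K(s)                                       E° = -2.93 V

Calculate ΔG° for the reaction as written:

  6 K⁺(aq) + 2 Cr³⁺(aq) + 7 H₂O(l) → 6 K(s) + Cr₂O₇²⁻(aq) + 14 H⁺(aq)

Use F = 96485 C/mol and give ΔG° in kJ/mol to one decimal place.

As written, K⁺/K is reduced (cathode) and Cr₂O₇²⁻/Cr³⁺ is oxidised (anode), so E°cell = (-2.93) − (+1.30) = -4.23 V.
Balancing electrons gives n = 6.
ΔG° = −nFE° = −(6)(96485)(-4.23) = 2,448,789 J = +2448.8 kJ/mol.

+2448.8 kJ/mol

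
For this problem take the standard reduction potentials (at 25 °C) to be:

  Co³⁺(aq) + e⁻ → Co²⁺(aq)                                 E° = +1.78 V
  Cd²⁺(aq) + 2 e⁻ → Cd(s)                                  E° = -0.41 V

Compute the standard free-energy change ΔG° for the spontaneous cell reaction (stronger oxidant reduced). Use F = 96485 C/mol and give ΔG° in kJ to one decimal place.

-422.6 kJ

Co³⁺/Co²⁺ (E° = +1.78 V) is the cathode; Cd²⁺/Cd (E° = -0.41 V) is the anode, so E°cell = +2.19 V.
Balancing electrons gives n = 2 (lcm of 1 and 2).
ΔG° = −nFE° = −(2)(96485)(+2.19) = -422,604 J = -422.6 kJ.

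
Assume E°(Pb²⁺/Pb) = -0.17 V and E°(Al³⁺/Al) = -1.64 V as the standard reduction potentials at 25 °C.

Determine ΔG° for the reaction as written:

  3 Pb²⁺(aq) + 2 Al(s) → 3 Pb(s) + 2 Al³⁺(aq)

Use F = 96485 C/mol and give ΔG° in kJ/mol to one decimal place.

As written, Pb²⁺/Pb is reduced (cathode) and Al³⁺/Al is oxidised (anode), so E°cell = (-0.17) − (-1.64) = +1.47 V.
Balancing electrons gives n = 6.
ΔG° = −nFE° = −(6)(96485)(+1.47) = -850,998 J = -851.0 kJ/mol.

-851.0 kJ/mol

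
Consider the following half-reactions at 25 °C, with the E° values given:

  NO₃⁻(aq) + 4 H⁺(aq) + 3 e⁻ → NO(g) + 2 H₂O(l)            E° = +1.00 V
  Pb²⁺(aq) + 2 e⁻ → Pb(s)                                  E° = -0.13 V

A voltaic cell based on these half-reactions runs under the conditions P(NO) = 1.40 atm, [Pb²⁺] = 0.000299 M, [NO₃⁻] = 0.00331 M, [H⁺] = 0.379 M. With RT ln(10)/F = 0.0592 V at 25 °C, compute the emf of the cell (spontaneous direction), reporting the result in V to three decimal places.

NO₃⁻/NO is the cathode (higher E°), Pb²⁺/Pb the anode: E°cell = +1.00 − (-0.13) = +1.13 V, n = 6.
Overall: 2 NO₃⁻(aq) + 8 H⁺(aq) + 3 Pb(s) → 2 NO(g) + 4 H₂O(l) + 3 Pb²⁺(aq)
Q = P(NO)^2·[Pb²⁺]^3 / ([NO₃⁻]^2·[H⁺]^8); log Q = -1.950.
E = E° − (0.0592/n) log Q = +1.13 − (0.0592/6)(-1.950) = +1.149 V.

+1.149 V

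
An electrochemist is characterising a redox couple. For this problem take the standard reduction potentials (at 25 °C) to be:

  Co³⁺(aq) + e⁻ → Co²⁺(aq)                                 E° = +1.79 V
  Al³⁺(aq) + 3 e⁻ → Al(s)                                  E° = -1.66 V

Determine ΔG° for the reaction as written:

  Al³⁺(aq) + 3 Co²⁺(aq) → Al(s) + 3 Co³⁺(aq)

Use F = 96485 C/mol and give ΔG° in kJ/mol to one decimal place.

+998.6 kJ/mol

As written, Al³⁺/Al is reduced (cathode) and Co³⁺/Co²⁺ is oxidised (anode), so E°cell = (-1.66) − (+1.79) = -3.45 V.
Balancing electrons gives n = 3.
ΔG° = −nFE° = −(3)(96485)(-3.45) = 998,620 J = +998.6 kJ/mol.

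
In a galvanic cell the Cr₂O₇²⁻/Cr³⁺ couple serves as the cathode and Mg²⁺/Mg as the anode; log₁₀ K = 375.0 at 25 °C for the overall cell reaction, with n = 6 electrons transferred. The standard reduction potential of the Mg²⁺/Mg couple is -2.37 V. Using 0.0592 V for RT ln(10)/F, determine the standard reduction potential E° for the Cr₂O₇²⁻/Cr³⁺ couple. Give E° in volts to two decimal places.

E°cell = (0.0592/n)·log K = (0.0592/6)(375.0) = +3.700 V.
Since Cr₂O₇²⁻/Cr³⁺ is the cathode and Mg²⁺/Mg the anode, E°cell = E°(Cr₂O₇²⁻/Cr³⁺) − E°(Mg²⁺/Mg).
So E°(Cr₂O₇²⁻/Cr³⁺) = E°cell + E°(Mg²⁺/Mg) = +3.700 + (-2.37) = +1.33 V.

+1.33 V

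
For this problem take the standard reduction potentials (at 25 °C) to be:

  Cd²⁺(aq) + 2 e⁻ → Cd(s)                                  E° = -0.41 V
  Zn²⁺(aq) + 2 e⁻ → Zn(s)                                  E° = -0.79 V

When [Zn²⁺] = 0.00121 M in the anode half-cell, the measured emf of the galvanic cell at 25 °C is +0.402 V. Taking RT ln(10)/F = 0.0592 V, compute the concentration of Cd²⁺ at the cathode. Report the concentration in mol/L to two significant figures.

0.0067 M

Cd²⁺/Cd is the cathode, Zn²⁺/Zn the anode: E°cell = +0.38 V, n = 2.
Overall reaction: Cd²⁺(aq) + Zn(s) → Cd(s) + Zn²⁺(aq); Q = [Zn²⁺]^1/[Cd²⁺]^1.
From E = E° − (0.0592/n) log Q: log Q = (E° − E)·n/0.0592 = (+0.38 − (+0.402))·2/0.0592 = -0.7432.
So 1·log[Cd²⁺] = 1·log(0.00121) − log Q = -2.9172 − (-0.7432) = -2.1740; [Cd²⁺] = 10^(-2.1740) ≈ 0.0067 M.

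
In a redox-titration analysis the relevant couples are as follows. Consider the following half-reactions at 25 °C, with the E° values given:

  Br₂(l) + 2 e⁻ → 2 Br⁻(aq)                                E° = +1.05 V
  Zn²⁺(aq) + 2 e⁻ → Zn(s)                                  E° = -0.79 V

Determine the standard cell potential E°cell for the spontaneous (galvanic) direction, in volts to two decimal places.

+1.84 V

The Br₂/Br⁻ couple has the higher reduction potential, so it is the cathode; Zn²⁺/Zn is oxidised at the anode.
E°cell = E°(cathode) − E°(anode) = (+1.05) − (-0.79) = +1.84 V.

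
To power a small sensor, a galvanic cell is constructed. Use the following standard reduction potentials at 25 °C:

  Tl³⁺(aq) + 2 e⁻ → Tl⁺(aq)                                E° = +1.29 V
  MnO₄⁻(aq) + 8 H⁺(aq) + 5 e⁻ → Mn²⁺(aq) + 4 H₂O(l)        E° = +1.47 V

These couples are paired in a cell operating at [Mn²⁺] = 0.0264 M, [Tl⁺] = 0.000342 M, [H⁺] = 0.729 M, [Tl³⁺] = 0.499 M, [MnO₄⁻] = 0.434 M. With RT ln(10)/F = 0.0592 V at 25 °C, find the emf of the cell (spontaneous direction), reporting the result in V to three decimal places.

MnO₄⁻/Mn²⁺ is the cathode (higher E°), Tl³⁺/Tl⁺ the anode: E°cell = +1.47 − (+1.29) = +0.18 V, n = 10.
Overall: 2 MnO₄⁻(aq) + 16 H⁺(aq) + 5 Tl⁺(aq) → 2 Mn²⁺(aq) + 8 H₂O(l) + 5 Tl³⁺(aq)
Q = [Mn²⁺]^2·[Tl³⁺]^5 / ([MnO₄⁻]^2·[H⁺]^16·[Tl⁺]^5); log Q = 15.585.
E = E° − (0.0592/n) log Q = +0.18 − (0.0592/10)(15.585) = +0.088 V.

+0.088 V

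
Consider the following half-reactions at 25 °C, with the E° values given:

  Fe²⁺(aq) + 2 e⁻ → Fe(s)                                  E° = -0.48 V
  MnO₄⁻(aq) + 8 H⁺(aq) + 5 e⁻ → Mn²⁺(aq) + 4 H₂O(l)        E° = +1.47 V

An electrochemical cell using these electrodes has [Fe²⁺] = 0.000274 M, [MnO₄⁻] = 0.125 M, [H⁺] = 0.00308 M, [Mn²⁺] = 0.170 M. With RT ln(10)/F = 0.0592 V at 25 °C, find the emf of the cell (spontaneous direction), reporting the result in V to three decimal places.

MnO₄⁻/Mn²⁺ is the cathode (higher E°), Fe²⁺/Fe the anode: E°cell = +1.47 − (-0.48) = +1.95 V, n = 10.
Overall: 2 MnO₄⁻(aq) + 16 H⁺(aq) + 5 Fe(s) → 2 Mn²⁺(aq) + 8 H₂O(l) + 5 Fe²⁺(aq)
Q = [Mn²⁺]^2·[Fe²⁺]^5 / ([MnO₄⁻]^2·[H⁺]^16); log Q = 22.639.
E = E° − (0.0592/n) log Q = +1.95 − (0.0592/10)(22.639) = +1.816 V.

+1.816 V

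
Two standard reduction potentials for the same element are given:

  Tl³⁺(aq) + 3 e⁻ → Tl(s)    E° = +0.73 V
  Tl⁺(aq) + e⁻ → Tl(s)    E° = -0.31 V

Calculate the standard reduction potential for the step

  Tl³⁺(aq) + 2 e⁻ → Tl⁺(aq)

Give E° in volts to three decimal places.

Sequential free energies add, so n₃E°₃ = n₁E°₁ + n₂E°₂.
With n₃ = 3, and the known step contributing 1×(-0.31) V, the unknown satisfies 2·E° = 3×(+0.73) − 1×(-0.31) = +2.500.
E° = +2.500 / 2 = +1.250 V.

+1.250 V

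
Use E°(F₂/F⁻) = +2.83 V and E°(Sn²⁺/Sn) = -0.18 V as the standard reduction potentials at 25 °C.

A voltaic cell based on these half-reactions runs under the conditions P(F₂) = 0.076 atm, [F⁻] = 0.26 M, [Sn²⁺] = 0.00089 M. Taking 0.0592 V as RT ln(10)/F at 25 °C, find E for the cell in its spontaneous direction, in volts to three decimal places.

+3.102 V

F₂/F⁻ is the cathode (higher E°), Sn²⁺/Sn the anode: E°cell = +2.83 − (-0.18) = +3.01 V, n = 2.
Overall: F₂(g) + Sn(s) → 2 F⁻(aq) + Sn²⁺(aq)
Q = [F⁻]^2·[Sn²⁺] / (P(F₂)); log Q = -3.101.
E = E° − (0.0592/n) log Q = +3.01 − (0.0592/2)(-3.101) = +3.102 V.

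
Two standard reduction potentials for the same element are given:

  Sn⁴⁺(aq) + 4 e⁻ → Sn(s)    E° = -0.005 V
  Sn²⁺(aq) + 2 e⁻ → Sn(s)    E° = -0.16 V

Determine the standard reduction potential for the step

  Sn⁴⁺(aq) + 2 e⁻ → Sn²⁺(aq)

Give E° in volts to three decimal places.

Sequential free energies add, so n₃E°₃ = n₁E°₁ + n₂E°₂.
With n₃ = 4, and the known step contributing 2×(-0.16) V, the unknown satisfies 2·E° = 4×(-0.005) − 2×(-0.16) = +0.300.
E° = +0.300 / 2 = +0.150 V.

+0.150 V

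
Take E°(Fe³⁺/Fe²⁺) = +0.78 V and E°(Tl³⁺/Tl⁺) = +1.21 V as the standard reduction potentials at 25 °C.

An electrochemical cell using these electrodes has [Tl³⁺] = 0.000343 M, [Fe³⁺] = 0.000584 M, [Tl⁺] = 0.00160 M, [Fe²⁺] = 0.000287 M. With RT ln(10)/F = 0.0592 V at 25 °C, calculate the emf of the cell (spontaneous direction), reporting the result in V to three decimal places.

Tl³⁺/Tl⁺ is the cathode (higher E°), Fe³⁺/Fe²⁺ the anode: E°cell = +1.21 − (+0.78) = +0.43 V, n = 2.
Overall: Tl³⁺(aq) + 2 Fe²⁺(aq) → Tl⁺(aq) + 2 Fe³⁺(aq)
Q = [Tl⁺]·[Fe³⁺]^2 / ([Tl³⁺]·[Fe²⁺]^2); log Q = 1.286.
E = E° − (0.0592/n) log Q = +0.43 − (0.0592/2)(1.286) = +0.392 V.

+0.392 V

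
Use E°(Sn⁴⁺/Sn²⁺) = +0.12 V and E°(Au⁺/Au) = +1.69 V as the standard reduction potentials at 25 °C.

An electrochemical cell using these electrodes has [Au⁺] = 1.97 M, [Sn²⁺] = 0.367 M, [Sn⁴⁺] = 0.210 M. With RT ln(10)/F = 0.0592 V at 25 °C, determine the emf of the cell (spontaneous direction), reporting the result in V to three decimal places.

Au⁺/Au is the cathode (higher E°), Sn⁴⁺/Sn²⁺ the anode: E°cell = +1.69 − (+0.12) = +1.57 V, n = 2.
Overall: 2 Au⁺(aq) + Sn²⁺(aq) → 2 Au(s) + Sn⁴⁺(aq)
Q = [Sn⁴⁺] / ([Au⁺]^2·[Sn²⁺]); log Q = -0.831.
E = E° − (0.0592/n) log Q = +1.57 − (0.0592/2)(-0.831) = +1.595 V.

+1.595 V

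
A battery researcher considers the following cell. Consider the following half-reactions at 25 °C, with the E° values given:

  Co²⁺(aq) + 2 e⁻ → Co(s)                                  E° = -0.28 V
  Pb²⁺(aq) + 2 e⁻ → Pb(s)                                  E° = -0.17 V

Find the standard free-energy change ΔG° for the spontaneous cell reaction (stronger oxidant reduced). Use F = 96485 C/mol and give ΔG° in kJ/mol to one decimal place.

Pb²⁺/Pb (E° = -0.17 V) is the cathode; Co²⁺/Co (E° = -0.28 V) is the anode, so E°cell = +0.11 V.
Balancing electrons gives n = 2 (lcm of 2 and 2).
ΔG° = −nFE° = −(2)(96485)(+0.11) = -21,227 J = -21.2 kJ/mol.

-21.2 kJ/mol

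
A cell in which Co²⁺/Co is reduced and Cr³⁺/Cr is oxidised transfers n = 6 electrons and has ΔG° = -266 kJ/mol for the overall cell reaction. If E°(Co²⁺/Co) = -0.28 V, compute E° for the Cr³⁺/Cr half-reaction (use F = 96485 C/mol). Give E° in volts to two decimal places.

E°cell = −ΔG°/(nF) = −(-266×10³)/((6)(96485)) = +0.459 V.
Since Co²⁺/Co is the cathode and Cr³⁺/Cr the anode, E°cell = E°(Co²⁺/Co) − E°(Cr³⁺/Cr).
So E°(Cr³⁺/Cr) = E°(Co²⁺/Co) − E°cell = (-0.28) − (+0.459) = -0.74 V.

-0.74 V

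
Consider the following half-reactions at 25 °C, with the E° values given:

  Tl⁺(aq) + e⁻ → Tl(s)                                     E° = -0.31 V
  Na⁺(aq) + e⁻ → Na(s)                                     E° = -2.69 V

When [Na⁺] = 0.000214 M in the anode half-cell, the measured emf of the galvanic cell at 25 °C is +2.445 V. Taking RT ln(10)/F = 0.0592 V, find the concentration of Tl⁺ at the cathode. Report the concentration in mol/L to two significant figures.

0.0027 M

Tl⁺/Tl is the cathode, Na⁺/Na the anode: E°cell = +2.38 V, n = 1.
Overall reaction: Tl⁺(aq) + Na(s) → Tl(s) + Na⁺(aq); Q = [Na⁺]^1/[Tl⁺]^1.
From E = E° − (0.0592/n) log Q: log Q = (E° − E)·n/0.0592 = (+2.38 − (+2.445))·1/0.0592 = -1.0980.
So 1·log[Tl⁺] = 1·log(0.000214) − log Q = -3.6696 − (-1.0980) = -2.5716; [Tl⁺] = 10^(-2.5716) ≈ 0.0027 M.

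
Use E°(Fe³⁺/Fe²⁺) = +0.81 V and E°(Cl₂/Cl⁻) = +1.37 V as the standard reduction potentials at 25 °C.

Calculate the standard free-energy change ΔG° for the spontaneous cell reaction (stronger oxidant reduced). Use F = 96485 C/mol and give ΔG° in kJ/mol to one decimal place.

-108.1 kJ/mol

Cl₂/Cl⁻ (E° = +1.37 V) is the cathode; Fe³⁺/Fe²⁺ (E° = +0.81 V) is the anode, so E°cell = +0.56 V.
Balancing electrons gives n = 2 (lcm of 2 and 1).
ΔG° = −nFE° = −(2)(96485)(+0.56) = -108,063 J = -108.1 kJ/mol.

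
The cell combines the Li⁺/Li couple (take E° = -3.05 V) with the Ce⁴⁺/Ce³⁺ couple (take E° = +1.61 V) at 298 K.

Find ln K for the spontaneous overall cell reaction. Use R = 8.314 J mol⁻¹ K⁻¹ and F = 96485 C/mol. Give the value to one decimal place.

181.5

Cathode: Ce⁴⁺/Ce³⁺; anode: Li⁺/Li. E°cell = (+1.61) − (-3.05) = +4.66 V, with n = 1.
ΔG° = −nFE° = −RT ln K, so ln K = nFE°/(RT) = (1)(96485)(+4.66) / ((8.314)(298)) = 181.476.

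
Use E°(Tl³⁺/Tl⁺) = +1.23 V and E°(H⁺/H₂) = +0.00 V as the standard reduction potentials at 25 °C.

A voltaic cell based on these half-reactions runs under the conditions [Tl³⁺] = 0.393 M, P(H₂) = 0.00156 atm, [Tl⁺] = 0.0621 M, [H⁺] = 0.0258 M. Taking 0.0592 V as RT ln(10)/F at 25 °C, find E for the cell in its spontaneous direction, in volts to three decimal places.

Tl³⁺/Tl⁺ is the cathode (higher E°), H⁺/H₂ the anode: E°cell = +1.23 − (+0.00) = +1.23 V, n = 2.
Overall: Tl³⁺(aq) + H₂(g) → Tl⁺(aq) + 2 H⁺(aq)
Q = [Tl⁺]·[H⁺]^2 / ([Tl³⁺]·P(H₂)); log Q = -1.171.
E = E° − (0.0592/n) log Q = +1.23 − (0.0592/2)(-1.171) = +1.265 V.

+1.265 V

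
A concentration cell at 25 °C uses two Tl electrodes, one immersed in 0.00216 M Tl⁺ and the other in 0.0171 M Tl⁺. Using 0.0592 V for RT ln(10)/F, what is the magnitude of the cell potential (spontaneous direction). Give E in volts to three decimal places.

+0.053 V

For a concentration cell E°cell = 0. The 0.0171 M side is the cathode (reduction is favoured where [Tl⁺] is higher).
With n = 1, E = −(0.0592/1) log([Tl⁺]ₐₙ/[Tl⁺]꜀ₐₜ) = −(0.0592/1) log(0.00216/0.0171) = −(0.0592/1)(-0.899) = +0.053 V.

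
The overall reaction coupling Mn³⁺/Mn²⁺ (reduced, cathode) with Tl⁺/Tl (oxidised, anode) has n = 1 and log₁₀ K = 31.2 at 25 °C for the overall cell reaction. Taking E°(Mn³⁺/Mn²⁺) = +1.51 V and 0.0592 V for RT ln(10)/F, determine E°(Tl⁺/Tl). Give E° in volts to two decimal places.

E°cell = (0.0592/n)·log K = (0.0592/1)(31.2) = +1.847 V.
Since Mn³⁺/Mn²⁺ is the cathode and Tl⁺/Tl the anode, E°cell = E°(Mn³⁺/Mn²⁺) − E°(Tl⁺/Tl).
So E°(Tl⁺/Tl) = E°(Mn³⁺/Mn²⁺) − E°cell = (+1.51) − (+1.847) = -0.34 V.

-0.34 V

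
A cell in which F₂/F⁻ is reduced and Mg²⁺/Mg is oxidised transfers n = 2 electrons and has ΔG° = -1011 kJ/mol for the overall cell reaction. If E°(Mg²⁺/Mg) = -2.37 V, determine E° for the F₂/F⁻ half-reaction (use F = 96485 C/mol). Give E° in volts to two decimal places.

E°cell = −ΔG°/(nF) = −(-1011×10³)/((2)(96485)) = +5.239 V.
Since F₂/F⁻ is the cathode and Mg²⁺/Mg the anode, E°cell = E°(F₂/F⁻) − E°(Mg²⁺/Mg).
So E°(F₂/F⁻) = E°cell + E°(Mg²⁺/Mg) = +5.239 + (-2.37) = +2.87 V.

+2.87 V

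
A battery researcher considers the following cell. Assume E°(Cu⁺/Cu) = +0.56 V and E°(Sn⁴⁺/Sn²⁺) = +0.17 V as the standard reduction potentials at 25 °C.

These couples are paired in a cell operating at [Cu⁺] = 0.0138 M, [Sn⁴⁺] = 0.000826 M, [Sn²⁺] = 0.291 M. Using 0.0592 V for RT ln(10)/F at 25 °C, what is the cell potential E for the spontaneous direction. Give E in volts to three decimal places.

Cu⁺/Cu is the cathode (higher E°), Sn⁴⁺/Sn²⁺ the anode: E°cell = +0.56 − (+0.17) = +0.39 V, n = 2.
Overall: 2 Cu⁺(aq) + Sn²⁺(aq) → 2 Cu(s) + Sn⁴⁺(aq)
Q = [Sn⁴⁺] / ([Cu⁺]^2·[Sn²⁺]); log Q = 1.173.
E = E° − (0.0592/n) log Q = +0.39 − (0.0592/2)(1.173) = +0.355 V.

+0.355 V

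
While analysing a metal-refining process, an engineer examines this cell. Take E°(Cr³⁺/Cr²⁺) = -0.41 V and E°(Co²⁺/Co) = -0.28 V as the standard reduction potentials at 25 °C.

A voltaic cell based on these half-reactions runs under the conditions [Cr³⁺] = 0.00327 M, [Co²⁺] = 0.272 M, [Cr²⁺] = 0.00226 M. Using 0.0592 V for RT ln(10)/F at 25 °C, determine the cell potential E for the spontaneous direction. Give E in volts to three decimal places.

+0.104 V

Co²⁺/Co is the cathode (higher E°), Cr³⁺/Cr²⁺ the anode: E°cell = -0.28 − (-0.41) = +0.13 V, n = 2.
Overall: Co²⁺(aq) + 2 Cr²⁺(aq) → Co(s) + 2 Cr³⁺(aq)
Q = [Cr³⁺]^2 / ([Co²⁺]·[Cr²⁺]^2); log Q = 0.886.
E = E° − (0.0592/n) log Q = +0.13 − (0.0592/2)(0.886) = +0.104 V.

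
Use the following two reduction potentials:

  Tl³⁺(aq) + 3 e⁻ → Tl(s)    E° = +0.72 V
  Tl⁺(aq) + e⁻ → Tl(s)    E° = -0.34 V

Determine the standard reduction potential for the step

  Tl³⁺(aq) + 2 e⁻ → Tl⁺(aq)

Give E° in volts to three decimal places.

+1.250 V

Sequential free energies add, so n₃E°₃ = n₁E°₁ + n₂E°₂.
With n₃ = 3, and the known step contributing 1×(-0.34) V, the unknown satisfies 2·E° = 3×(+0.72) − 1×(-0.34) = +2.500.
E° = +2.500 / 2 = +1.250 V.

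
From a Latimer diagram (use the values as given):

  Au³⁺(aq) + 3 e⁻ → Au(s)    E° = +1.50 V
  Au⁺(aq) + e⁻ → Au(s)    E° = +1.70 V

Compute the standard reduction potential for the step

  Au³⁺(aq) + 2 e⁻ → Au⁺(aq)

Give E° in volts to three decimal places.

Sequential free energies add, so n₃E°₃ = n₁E°₁ + n₂E°₂.
With n₃ = 3, and the known step contributing 1×(+1.70) V, the unknown satisfies 2·E° = 3×(+1.50) − 1×(+1.70) = +2.800.
E° = +2.800 / 2 = +1.400 V.

+1.400 V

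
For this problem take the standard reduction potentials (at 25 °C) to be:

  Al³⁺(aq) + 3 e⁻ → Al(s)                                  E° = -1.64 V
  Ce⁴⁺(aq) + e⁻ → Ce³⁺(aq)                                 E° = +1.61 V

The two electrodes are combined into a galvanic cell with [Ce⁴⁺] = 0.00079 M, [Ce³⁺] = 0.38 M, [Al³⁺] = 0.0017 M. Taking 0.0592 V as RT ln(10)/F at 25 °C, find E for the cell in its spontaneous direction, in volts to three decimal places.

+3.146 V

Ce⁴⁺/Ce³⁺ is the cathode (higher E°), Al³⁺/Al the anode: E°cell = +1.61 − (-1.64) = +3.25 V, n = 3.
Overall: 3 Ce⁴⁺(aq) + Al(s) → 3 Ce³⁺(aq) + Al³⁺(aq)
Q = [Ce³⁺]^3·[Al³⁺] / ([Ce⁴⁺]^3); log Q = 5.277.
E = E° − (0.0592/n) log Q = +3.25 − (0.0592/3)(5.277) = +3.146 V.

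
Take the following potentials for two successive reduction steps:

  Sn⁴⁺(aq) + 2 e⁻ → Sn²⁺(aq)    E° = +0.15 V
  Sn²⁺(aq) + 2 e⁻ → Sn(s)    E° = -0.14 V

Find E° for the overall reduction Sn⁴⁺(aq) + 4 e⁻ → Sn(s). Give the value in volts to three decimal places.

+0.005 V

Standard free energies of sequential steps add: ΔG°₃ = ΔG°₁ + ΔG°₂, so n₃E°₃ = n₁E°₁ + n₂E°₂.
E°₃ = (2×+0.15 + 2×-0.14) / 4 = (+0.020) / 4 = +0.005 V.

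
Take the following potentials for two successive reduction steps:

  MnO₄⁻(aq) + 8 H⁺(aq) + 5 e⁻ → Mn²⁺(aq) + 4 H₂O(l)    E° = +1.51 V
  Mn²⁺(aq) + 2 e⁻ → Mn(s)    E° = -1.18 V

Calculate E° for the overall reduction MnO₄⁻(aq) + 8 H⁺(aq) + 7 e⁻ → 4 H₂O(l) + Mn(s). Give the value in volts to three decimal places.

+0.741 V

Adding the free-energy changes (−nFE°) of the two steps gives −n₃FE°₃ = −n₁FE°₁ − n₂FE°₂.
E°₃ = (5×+1.51 + 2×-1.18) / 7 = (+5.190) / 7 = +0.741 V.
E° values themselves are not directly additive — weighting by electron count is essential.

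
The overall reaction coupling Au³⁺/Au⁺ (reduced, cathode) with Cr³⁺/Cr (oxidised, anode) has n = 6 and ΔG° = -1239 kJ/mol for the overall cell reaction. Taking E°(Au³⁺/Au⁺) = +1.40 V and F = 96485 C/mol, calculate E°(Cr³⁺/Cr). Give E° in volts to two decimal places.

-0.74 V

E°cell = −ΔG°/(nF) = −(-1239×10³)/((6)(96485)) = +2.140 V.
Since Au³⁺/Au⁺ is the cathode and Cr³⁺/Cr the anode, E°cell = E°(Au³⁺/Au⁺) − E°(Cr³⁺/Cr).
So E°(Cr³⁺/Cr) = E°(Au³⁺/Au⁺) − E°cell = (+1.40) − (+2.140) = -0.74 V.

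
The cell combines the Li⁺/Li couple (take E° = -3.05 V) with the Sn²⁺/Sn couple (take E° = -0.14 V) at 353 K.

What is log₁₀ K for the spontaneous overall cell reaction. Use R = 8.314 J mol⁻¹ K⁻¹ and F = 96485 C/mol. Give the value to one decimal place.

83.1

Cathode: Sn²⁺/Sn; anode: Li⁺/Li. E°cell = (-0.14) − (-3.05) = +2.91 V, with n = 2.
ΔG° = −nFE° = −RT ln K, so ln K = nFE°/(RT) = (2)(96485)(+2.91) / ((8.314)(353)) = 191.337.
log₁₀ K = 191.337 / ln 10 = 83.1.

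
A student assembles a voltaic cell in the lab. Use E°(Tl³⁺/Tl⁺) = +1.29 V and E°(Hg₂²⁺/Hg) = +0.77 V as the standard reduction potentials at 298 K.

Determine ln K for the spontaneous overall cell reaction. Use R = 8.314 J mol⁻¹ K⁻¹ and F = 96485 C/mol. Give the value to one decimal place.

40.5

Cathode: Tl³⁺/Tl⁺; anode: Hg₂²⁺/Hg. E°cell = (+1.29) − (+0.77) = +0.52 V, with n = 2.
ΔG° = −nFE° = −RT ln K, so ln K = nFE°/(RT) = (2)(96485)(+0.52) / ((8.314)(298)) = 40.501.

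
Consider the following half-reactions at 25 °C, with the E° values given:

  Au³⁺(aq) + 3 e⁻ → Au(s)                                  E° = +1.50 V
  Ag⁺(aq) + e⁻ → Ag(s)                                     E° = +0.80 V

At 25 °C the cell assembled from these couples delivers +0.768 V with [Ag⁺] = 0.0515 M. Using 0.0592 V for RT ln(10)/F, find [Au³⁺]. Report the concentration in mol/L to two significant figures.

Au³⁺/Au is the cathode, Ag⁺/Ag the anode: E°cell = +0.70 V, n = 3.
Overall reaction: Au³⁺(aq) + 3 Ag(s) → Au(s) + 3 Ag⁺(aq); Q = [Ag⁺]^3/[Au³⁺]^1.
From E = E° − (0.0592/n) log Q: log Q = (E° − E)·n/0.0592 = (+0.70 − (+0.768))·3/0.0592 = -3.4459.
So 1·log[Au³⁺] = 3·log(0.0515) − log Q = -3.8646 − (-3.4459) = -0.4187; [Au³⁺] = 10^(-0.4187) ≈ 0.38 M.

0.38 M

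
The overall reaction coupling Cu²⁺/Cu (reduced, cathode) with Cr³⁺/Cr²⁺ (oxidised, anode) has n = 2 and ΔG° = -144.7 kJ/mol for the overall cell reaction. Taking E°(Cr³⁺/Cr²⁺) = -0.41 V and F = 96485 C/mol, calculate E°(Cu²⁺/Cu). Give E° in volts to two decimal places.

+0.34 V

E°cell = −ΔG°/(nF) = −(-144.7×10³)/((2)(96485)) = +0.750 V.
Since Cu²⁺/Cu is the cathode and Cr³⁺/Cr²⁺ the anode, E°cell = E°(Cu²⁺/Cu) − E°(Cr³⁺/Cr²⁺).
So E°(Cu²⁺/Cu) = E°cell + E°(Cr³⁺/Cr²⁺) = +0.750 + (-0.41) = +0.34 V.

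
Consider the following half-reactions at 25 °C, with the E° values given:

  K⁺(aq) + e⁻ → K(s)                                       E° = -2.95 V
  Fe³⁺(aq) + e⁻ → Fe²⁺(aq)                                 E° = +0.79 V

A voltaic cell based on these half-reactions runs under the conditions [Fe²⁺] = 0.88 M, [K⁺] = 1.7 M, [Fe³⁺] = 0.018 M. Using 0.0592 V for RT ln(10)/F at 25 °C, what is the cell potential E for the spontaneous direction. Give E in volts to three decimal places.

Fe³⁺/Fe²⁺ is the cathode (higher E°), K⁺/K the anode: E°cell = +0.79 − (-2.95) = +3.74 V, n = 1.
Overall: Fe³⁺(aq) + K(s) → Fe²⁺(aq) + K⁺(aq)
Q = [Fe²⁺]·[K⁺] / ([Fe³⁺]); log Q = 1.920.
E = E° − (0.0592/n) log Q = +3.74 − (0.0592/1)(1.920) = +3.626 V.

+3.626 V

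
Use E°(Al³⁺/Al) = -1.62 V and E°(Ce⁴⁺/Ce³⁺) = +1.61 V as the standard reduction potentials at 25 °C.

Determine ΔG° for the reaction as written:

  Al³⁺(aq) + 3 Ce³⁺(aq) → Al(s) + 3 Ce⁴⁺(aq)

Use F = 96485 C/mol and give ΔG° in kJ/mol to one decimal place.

+934.9 kJ/mol

As written, Al³⁺/Al is reduced (cathode) and Ce⁴⁺/Ce³⁺ is oxidised (anode), so E°cell = (-1.62) − (+1.61) = -3.23 V.
Balancing electrons gives n = 3.
ΔG° = −nFE° = −(3)(96485)(-3.23) = 934,940 J = +934.9 kJ/mol.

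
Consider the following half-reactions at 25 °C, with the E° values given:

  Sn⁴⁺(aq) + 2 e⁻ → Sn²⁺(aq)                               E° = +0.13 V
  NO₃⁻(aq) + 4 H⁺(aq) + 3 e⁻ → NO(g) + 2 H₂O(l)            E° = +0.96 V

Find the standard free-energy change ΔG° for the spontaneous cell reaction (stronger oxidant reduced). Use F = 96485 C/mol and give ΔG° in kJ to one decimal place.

NO₃⁻/NO (E° = +0.96 V) is the cathode; Sn⁴⁺/Sn²⁺ (E° = +0.13 V) is the anode, so E°cell = +0.83 V.
Balancing electrons gives n = 6 (lcm of 3 and 2).
ΔG° = −nFE° = −(6)(96485)(+0.83) = -480,495 J = -480.5 kJ.

-480.5 kJ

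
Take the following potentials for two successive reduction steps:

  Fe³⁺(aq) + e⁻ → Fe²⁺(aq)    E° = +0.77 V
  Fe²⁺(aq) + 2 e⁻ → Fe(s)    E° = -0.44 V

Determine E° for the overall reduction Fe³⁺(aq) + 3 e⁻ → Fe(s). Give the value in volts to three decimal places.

-0.037 V

Standard free energies of sequential steps add: ΔG°₃ = ΔG°₁ + ΔG°₂, so n₃E°₃ = n₁E°₁ + n₂E°₂.
E°₃ = (1×+0.77 + 2×-0.44) / 3 = (-0.110) / 3 = -0.037 V.
Simply averaging or adding the two E° values would be wrong; the electron-weighted sum is required.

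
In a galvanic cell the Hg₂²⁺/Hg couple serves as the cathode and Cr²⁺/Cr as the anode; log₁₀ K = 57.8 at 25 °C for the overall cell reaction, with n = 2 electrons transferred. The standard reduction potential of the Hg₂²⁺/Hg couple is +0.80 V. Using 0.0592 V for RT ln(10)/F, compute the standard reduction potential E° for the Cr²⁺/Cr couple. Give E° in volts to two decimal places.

-0.91 V

E°cell = (0.0592/n)·log K = (0.0592/2)(57.8) = +1.711 V.
Since Hg₂²⁺/Hg is the cathode and Cr²⁺/Cr the anode, E°cell = E°(Hg₂²⁺/Hg) − E°(Cr²⁺/Cr).
So E°(Cr²⁺/Cr) = E°(Hg₂²⁺/Hg) − E°cell = (+0.80) − (+1.711) = -0.91 V.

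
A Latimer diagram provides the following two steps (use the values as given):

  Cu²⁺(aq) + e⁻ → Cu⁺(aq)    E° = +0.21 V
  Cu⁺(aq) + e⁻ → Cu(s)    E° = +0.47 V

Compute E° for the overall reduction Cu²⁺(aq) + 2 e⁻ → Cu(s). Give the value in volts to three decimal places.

Standard free energies of sequential steps add: ΔG°₃ = ΔG°₁ + ΔG°₂, so n₃E°₃ = n₁E°₁ + n₂E°₂.
E°₃ = (1×+0.21 + 1×+0.47) / 2 = (+0.680) / 2 = +0.340 V.

+0.340 V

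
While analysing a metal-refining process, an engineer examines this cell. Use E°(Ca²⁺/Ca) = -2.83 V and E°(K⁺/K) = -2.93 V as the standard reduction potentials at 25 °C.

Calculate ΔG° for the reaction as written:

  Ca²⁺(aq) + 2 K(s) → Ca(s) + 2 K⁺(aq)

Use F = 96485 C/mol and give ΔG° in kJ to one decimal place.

-19.3 kJ

As written, Ca²⁺/Ca is reduced (cathode) and K⁺/K is oxidised (anode), so E°cell = (-2.83) − (-2.93) = +0.10 V.
Balancing electrons gives n = 2.
ΔG° = −nFE° = −(2)(96485)(+0.10) = -19,297 J = -19.3 kJ.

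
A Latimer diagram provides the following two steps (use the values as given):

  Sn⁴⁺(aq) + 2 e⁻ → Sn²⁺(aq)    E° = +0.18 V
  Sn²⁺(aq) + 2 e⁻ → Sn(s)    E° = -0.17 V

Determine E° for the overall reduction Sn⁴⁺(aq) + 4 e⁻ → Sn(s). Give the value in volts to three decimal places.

+0.005 V

Standard free energies of sequential steps add: ΔG°₃ = ΔG°₁ + ΔG°₂, so n₃E°₃ = n₁E°₁ + n₂E°₂.
E°₃ = (2×+0.18 + 2×-0.17) / 4 = (+0.020) / 4 = +0.005 V.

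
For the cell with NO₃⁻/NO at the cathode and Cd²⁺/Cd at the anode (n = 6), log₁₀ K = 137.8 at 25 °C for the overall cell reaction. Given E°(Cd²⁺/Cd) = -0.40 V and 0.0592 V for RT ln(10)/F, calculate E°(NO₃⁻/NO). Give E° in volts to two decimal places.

+0.96 V

E°cell = (0.0592/n)·log K = (0.0592/6)(137.8) = +1.360 V.
Since NO₃⁻/NO is the cathode and Cd²⁺/Cd the anode, E°cell = E°(NO₃⁻/NO) − E°(Cd²⁺/Cd).
So E°(NO₃⁻/NO) = E°cell + E°(Cd²⁺/Cd) = +1.360 + (-0.40) = +0.96 V.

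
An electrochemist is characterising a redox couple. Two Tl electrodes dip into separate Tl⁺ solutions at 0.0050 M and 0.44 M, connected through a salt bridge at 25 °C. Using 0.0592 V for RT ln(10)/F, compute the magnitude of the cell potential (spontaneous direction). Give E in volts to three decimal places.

For a concentration cell E°cell = 0. The 0.44 M side is the cathode (reduction is favoured where [Tl⁺] is higher).
With n = 1, E = −(0.0592/1) log([Tl⁺]ₐₙ/[Tl⁺]꜀ₐₜ) = −(0.0592/1) log(0.005/0.44) = −(0.0592/1)(-1.944) = +0.115 V.

+0.115 V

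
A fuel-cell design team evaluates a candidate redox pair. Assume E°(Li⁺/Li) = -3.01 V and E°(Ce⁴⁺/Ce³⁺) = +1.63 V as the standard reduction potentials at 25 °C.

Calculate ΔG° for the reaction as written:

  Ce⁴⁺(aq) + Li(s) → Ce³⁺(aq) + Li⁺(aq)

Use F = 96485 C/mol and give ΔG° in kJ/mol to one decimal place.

As written, Ce⁴⁺/Ce³⁺ is reduced (cathode) and Li⁺/Li is oxidised (anode), so E°cell = (+1.63) − (-3.01) = +4.64 V.
Balancing electrons gives n = 1.
ΔG° = −nFE° = −(1)(96485)(+4.64) = -447,690 J = -447.7 kJ/mol.

-447.7 kJ/mol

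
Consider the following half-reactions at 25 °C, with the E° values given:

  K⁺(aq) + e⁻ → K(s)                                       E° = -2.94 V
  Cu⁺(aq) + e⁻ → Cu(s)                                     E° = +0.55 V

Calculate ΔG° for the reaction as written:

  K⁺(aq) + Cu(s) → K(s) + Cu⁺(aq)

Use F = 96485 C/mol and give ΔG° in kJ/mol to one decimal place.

+336.7 kJ/mol

As written, K⁺/K is reduced (cathode) and Cu⁺/Cu is oxidised (anode), so E°cell = (-2.94) − (+0.55) = -3.49 V.
Balancing electrons gives n = 1.
ΔG° = −nFE° = −(1)(96485)(-3.49) = 336,733 J = +336.7 kJ/mol.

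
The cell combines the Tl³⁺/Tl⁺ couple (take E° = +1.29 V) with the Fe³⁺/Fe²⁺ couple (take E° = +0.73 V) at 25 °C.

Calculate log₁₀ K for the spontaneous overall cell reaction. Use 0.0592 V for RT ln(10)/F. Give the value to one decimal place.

Cathode: Tl³⁺/Tl⁺; anode: Fe³⁺/Fe²⁺. E°cell = +0.56 V, n = 2.
log K = nE°cell / 0.0592 = (2)(+0.56) / 0.0592 = 18.9.

18.9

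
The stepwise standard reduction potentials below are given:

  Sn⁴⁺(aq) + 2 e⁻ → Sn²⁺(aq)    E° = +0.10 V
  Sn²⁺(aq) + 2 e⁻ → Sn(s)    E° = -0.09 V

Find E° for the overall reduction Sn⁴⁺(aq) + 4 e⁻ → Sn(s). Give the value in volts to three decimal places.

+0.005 V

Standard free energies of sequential steps add: ΔG°₃ = ΔG°₁ + ΔG°₂, so n₃E°₃ = n₁E°₁ + n₂E°₂.
E°₃ = (2×+0.10 + 2×-0.09) / 4 = (+0.020) / 4 = +0.005 V.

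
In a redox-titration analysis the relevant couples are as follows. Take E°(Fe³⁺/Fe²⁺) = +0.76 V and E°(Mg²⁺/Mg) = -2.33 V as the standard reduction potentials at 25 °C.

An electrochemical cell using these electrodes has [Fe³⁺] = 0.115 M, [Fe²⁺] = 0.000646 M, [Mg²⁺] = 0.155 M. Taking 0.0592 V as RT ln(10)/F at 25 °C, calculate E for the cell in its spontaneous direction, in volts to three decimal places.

Fe³⁺/Fe²⁺ is the cathode (higher E°), Mg²⁺/Mg the anode: E°cell = +0.76 − (-2.33) = +3.09 V, n = 2.
Overall: 2 Fe³⁺(aq) + Mg(s) → 2 Fe²⁺(aq) + Mg²⁺(aq)
Q = [Fe²⁺]^2·[Mg²⁺] / ([Fe³⁺]^2); log Q = -5.311.
E = E° − (0.0592/n) log Q = +3.09 − (0.0592/2)(-5.311) = +3.247 V.

+3.247 V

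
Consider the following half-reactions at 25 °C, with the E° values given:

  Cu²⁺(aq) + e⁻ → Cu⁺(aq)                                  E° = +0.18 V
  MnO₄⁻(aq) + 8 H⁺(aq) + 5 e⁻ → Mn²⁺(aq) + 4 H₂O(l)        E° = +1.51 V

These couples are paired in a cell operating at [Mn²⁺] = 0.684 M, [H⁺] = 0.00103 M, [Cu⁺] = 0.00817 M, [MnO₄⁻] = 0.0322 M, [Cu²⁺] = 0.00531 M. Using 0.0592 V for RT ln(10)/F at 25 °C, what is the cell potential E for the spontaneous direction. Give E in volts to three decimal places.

MnO₄⁻/Mn²⁺ is the cathode (higher E°), Cu²⁺/Cu⁺ the anode: E°cell = +1.51 − (+0.18) = +1.33 V, n = 5.
Overall: MnO₄⁻(aq) + 8 H⁺(aq) + 5 Cu⁺(aq) → Mn²⁺(aq) + 4 H₂O(l) + 5 Cu²⁺(aq)
Q = [Mn²⁺]·[Cu²⁺]^5 / ([MnO₄⁻]·[H⁺]^8·[Cu⁺]^5); log Q = 24.289.
E = E° − (0.0592/n) log Q = +1.33 − (0.0592/5)(24.289) = +1.042 V.

+1.042 V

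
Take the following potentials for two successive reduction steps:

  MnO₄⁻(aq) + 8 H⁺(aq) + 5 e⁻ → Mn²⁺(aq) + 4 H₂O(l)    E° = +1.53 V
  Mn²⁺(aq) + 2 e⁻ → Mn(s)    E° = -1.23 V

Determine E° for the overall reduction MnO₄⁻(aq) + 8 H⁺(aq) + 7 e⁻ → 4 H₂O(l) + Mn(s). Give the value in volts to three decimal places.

+0.741 V

Adding the free-energy changes (−nFE°) of the two steps gives −n₃FE°₃ = −n₁FE°₁ − n₂FE°₂.
E°₃ = (5×+1.53 + 2×-1.23) / 7 = (+5.190) / 7 = +0.741 V.
Simply averaging or adding the two E° values would be wrong; the electron-weighted sum is required.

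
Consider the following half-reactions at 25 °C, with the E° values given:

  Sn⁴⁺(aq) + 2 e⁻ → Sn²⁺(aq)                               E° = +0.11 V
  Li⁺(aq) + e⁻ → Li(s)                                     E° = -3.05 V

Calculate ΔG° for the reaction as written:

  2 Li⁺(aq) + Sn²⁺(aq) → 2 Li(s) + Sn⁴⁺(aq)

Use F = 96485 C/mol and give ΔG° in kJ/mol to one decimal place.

As written, Li⁺/Li is reduced (cathode) and Sn⁴⁺/Sn²⁺ is oxidised (anode), so E°cell = (-3.05) − (+0.11) = -3.16 V.
Balancing electrons gives n = 2.
ΔG° = −nFE° = −(2)(96485)(-3.16) = 609,785 J = +609.8 kJ/mol.

+609.8 kJ/mol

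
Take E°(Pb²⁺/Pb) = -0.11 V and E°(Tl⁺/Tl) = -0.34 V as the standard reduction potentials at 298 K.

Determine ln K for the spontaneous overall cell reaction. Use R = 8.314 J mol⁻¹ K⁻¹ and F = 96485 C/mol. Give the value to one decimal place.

17.9

Cathode: Pb²⁺/Pb; anode: Tl⁺/Tl. E°cell = (-0.11) − (-0.34) = +0.23 V, with n = 2.
ΔG° = −nFE° = −RT ln K, so ln K = nFE°/(RT) = (2)(96485)(+0.23) / ((8.314)(298)) = 17.914.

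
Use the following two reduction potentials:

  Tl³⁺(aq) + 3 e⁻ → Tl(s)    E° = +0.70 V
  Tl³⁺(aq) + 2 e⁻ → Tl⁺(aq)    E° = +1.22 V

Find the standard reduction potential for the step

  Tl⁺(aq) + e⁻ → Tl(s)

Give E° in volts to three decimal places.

Sequential free energies add, so n₃E°₃ = n₁E°₁ + n₂E°₂.
With n₃ = 3, and the known step contributing 2×(+1.22) V, the unknown satisfies 1·E° = 3×(+0.70) − 2×(+1.22) = -0.340.
E° = -0.340 / 1 = -0.340 V.

-0.340 V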